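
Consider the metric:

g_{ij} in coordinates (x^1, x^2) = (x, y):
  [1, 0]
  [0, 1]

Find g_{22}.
With x^1 = x, x^2 = y, g_{22} = g_{yy} is the row-2, column-2 entry of the matrix.
g_{22} = 1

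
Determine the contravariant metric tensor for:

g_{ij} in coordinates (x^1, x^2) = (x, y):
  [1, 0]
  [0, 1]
The metric is diagonal, so g^{ij} is diagonal with entries 1/g_{ii}: diag(1, 1).
g^{ij}:
  [1, 0]
  [0, 1]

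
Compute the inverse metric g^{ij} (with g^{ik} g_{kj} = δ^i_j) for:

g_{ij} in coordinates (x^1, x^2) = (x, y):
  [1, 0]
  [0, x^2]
The metric is diagonal, so g^{ij} is diagonal with entries 1/g_{ii}: diag(1, 1/(x^2)).
g^{ij}:
  [1, 0]
  [0, 1/x^2]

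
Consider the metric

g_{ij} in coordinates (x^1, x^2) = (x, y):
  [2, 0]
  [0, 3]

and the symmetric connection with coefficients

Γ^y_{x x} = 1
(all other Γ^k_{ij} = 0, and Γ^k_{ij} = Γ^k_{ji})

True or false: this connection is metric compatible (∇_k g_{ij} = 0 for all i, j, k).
Using ∇_k g_{ij} = ∂_k g_{ij} - Γ^m_{ki} g_{mj} - Γ^m_{kj} g_{im}:
∇_x g_{xy} = (0) - (3) - (0) = -3 ≠ 0
So the connection is not metric compatible (it is not the Levi-Civita connection).
False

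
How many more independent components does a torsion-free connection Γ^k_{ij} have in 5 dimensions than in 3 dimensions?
Independent components in n dimensions: n × n(n+1)/2 = n^2(n+1)/2.
5D: 5 × 15 = 75
3D: 3 × 6 = 18
Difference = 75 - 18 = 57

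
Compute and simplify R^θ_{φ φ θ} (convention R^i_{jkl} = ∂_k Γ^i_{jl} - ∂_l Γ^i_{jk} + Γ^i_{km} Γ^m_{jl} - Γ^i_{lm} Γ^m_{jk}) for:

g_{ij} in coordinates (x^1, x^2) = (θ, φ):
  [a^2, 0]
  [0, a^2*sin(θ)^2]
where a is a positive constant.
Non-zero Christoffel symbols (Γ^k_{ij} = Γ^k_{ji}):
Γ^θ_{φ φ} = -sin(2*θ)/2
Γ^φ_{θ φ} = 1/tan(θ)
R^θ_{φ φ θ} = ∂_φ Γ^θ_{φ θ} - ∂_θ Γ^θ_{φ φ} + Γ^θ_{φ m} Γ^m_{φ θ} - Γ^θ_{θ m} Γ^m_{φ φ}
  = (0) - (-cos(2*θ)) + (-cos(θ)^2) - (0) = -sin(θ)^2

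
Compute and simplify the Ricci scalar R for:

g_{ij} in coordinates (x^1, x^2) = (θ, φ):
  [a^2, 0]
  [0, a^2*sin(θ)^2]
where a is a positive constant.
Non-zero Christoffel symbols (Γ^k_{ij} = Γ^k_{ji}):
Γ^θ_{φ φ} = -sin(2*θ)/2
Γ^φ_{θ φ} = 1/tan(θ)
Ricci tensor (R_{ij} = R^k_{ikj}): R_{θθ} = 1, R_{θφ} = 0, R_{φφ} = sin(θ)^2
Inverse metric: g^{θθ} = 1/a^2, g^{φφ} = 1/(a^2*sin(θ)^2)
R = g^{ij} R_{ij} = (1/a^2)(1) + (1/(a^2*sin(θ)^2))(sin(θ)^2) = 2/a^2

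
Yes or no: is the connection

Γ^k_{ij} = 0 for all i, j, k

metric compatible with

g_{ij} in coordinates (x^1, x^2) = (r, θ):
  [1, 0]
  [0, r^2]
Using ∇_k g_{ij} = ∂_k g_{ij} - Γ^m_{ki} g_{mj} - Γ^m_{kj} g_{im}:
∇_r g_{θθ} = (2*r) - (0) - (0) = 2*r ≠ 0
So the connection is not metric compatible (it is not the Levi-Civita connection).
No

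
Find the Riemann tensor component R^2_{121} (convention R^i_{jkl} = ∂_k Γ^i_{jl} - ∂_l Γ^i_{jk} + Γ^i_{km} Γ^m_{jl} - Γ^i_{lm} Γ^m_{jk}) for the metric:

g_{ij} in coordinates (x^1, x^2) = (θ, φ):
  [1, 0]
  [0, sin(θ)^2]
Non-zero Christoffel symbols (Γ^k_{ij} = Γ^k_{ji}):
Γ^θ_{φ φ} = -sin(2*θ)/2
Γ^φ_{θ φ} = 1/tan(θ)
R^φ_{θ φ θ} = ∂_φ Γ^φ_{θ θ} - ∂_θ Γ^φ_{θ φ} + Γ^φ_{φ m} Γ^m_{θ θ} - Γ^φ_{θ m} Γ^m_{θ φ}
  = (0) - (-1/sin(θ)^2) + (0) - (1/tan(θ)^2) = 1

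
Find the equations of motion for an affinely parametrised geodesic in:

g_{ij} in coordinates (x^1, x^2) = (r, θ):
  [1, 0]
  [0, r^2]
Geodesic equation: d^2x^k/dλ^2 + Γ^k_{ij} (dx^i/dλ)(dx^j/dλ) = 0.
Non-zero Christoffel symbols:
Γ^r_{θ θ} = -r
Γ^θ_{r θ} = 1/r
Substituting (the symmetric pair Γ^k_{ij}, Γ^k_{ji} combines into a factor 2):
d^2r/dλ^2 - r (dθ/dλ)^2 = 0
d^2θ/dλ^2 + (2/r) (dr/dλ)(dθ/dλ) = 0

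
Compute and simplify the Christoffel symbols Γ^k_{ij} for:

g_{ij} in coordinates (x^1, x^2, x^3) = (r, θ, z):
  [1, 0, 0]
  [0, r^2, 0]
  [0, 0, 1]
Using Γ^k_{ij} = (1/2) g^{km} (∂_i g_{mj} + ∂_j g_{mi} - ∂_m g_{ij}); the metric is diagonal, so only the m = k term contributes.
Non-zero symbols (using the symmetry Γ^k_{ij} = Γ^k_{ji}):
Γ^r_{θ θ} = (1/2) g^{rr} (∂_θ g_{rθ} + ∂_θ g_{rθ} - ∂_r g_{θθ}) = (1/2)(1)((0) + (0) - (2*r)) = -r
Γ^θ_{r θ} = (1/2) g^{θθ} (∂_r g_{θθ} + ∂_θ g_{θr} - ∂_θ g_{rθ}) = (1/2)(1/r^2)((2*r) + (0) - (0)) = 1/r
All other Christoffel symbols are zero.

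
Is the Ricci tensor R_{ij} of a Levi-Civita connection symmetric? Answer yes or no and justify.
R_{ij} = R^k_{ikj}; the pair symmetry R_{kilj} = R_{ljki} gives R_{ij} = R_{ji}.
Yes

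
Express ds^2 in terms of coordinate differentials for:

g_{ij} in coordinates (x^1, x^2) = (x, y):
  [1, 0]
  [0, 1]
ds^2 = g_{ij} dx^i dx^j; only the non-zero components contribute.
ds^2 = dx^2 + dy^2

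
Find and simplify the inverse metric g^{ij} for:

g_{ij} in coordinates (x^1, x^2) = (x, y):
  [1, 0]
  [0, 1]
The metric is diagonal, so g^{ij} is diagonal with entries 1/g_{ii}: diag(1, 1).
g^{ij}:
  [1, 0]
  [0, 1]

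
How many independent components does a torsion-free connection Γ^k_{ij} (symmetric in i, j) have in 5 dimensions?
Γ^k_{ij} has n choices for the upper index and n(n+1)/2 independent symmetric lower index pairs.
Total = 5 × 5×6/2 = 5 × 15 = 75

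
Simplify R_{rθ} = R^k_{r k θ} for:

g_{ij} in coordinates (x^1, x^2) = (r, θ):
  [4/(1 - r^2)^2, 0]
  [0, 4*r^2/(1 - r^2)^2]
Non-zero Christoffel symbols (Γ^k_{ij} = Γ^k_{ji}):
Γ^r_{r r} = 2*r/(1 - r^2)
Γ^r_{θ θ} = (r^3 + r)/(r^2 - 1)
Γ^θ_{r θ} = (-r^2 - 1)/(r^3 - r)
R^r_{r r θ} = 0 (a repeated index in an antisymmetric pair)
R^θ_{r θ θ} = 0 (a repeated index in an antisymmetric pair)
R_{rθ} = R^r_{r r θ} + R^θ_{r θ θ} = (0) + (0) = 0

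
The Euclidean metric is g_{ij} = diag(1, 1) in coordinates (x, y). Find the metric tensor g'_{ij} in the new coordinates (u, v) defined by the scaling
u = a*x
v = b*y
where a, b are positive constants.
Invert the transformation: x = u/a, y = v/b
g'_{ij} = (∂x^k/∂x'^i)(∂x^l/∂x'^j) g_{kl}; with g_{kl} = δ_{kl} this is Σ_k (∂x^k/∂x'^i)(∂x^k/∂x'^j).
Jacobian: ∂x/∂u = 1/a, ∂x/∂v = 0, ∂y/∂u = 0, ∂y/∂v = 1/b
g'_{uu} = (1/a)(1/a) + (0)(0) = 1/a^2
g'_{uv} = (1/a)(0) + (0)(1/b) = 0
g'_{vv} = (0)(0) + (1/b)(1/b) = 1/b^2
g'_{ij} = diag(1/a^2, 1/b^2)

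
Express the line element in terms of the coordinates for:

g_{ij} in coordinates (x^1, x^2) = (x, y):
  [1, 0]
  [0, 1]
ds^2 = g_{ij} dx^i dx^j; only the non-zero components contribute.
ds^2 = dx^2 + dy^2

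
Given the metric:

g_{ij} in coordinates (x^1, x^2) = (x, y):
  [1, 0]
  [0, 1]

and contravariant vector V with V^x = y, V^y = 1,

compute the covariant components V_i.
V_i = g_{ij} V^j:
V_x = (1)(y) + (0)(1) = y
V_y = (0)(y) + (1)(1) = 1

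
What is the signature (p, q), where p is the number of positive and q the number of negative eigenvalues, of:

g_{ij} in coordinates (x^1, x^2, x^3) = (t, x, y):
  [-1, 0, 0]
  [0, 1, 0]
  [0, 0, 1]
The metric is diagonal, so its eigenvalues are the diagonal entries: -1, 1, 1 (at a generic point, where coordinate-dependent entries are positive).
2 positive, 1 negative.
(2, 1) - Lorentzian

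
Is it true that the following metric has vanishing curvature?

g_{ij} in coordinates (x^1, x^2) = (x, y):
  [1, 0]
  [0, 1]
All metric components are constant, so every Christoffel symbol vanishes and R^i_{jkl} = 0.
Yes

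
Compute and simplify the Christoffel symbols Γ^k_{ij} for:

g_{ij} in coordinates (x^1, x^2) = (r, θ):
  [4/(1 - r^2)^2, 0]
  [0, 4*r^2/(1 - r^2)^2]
Using Γ^k_{ij} = (1/2) g^{km} (∂_i g_{mj} + ∂_j g_{mi} - ∂_m g_{ij}); the metric is diagonal, so only the m = k term contributes.
Non-zero symbols (using the symmetry Γ^k_{ij} = Γ^k_{ji}):
Γ^r_{r r} = (1/2) g^{rr} (∂_r g_{rr} + ∂_r g_{rr} - ∂_r g_{rr}) = (1/2)((1 - r^2)^2/4)((16*r/(1 - r^2)^3) + (16*r/(1 - r^2)^3) - (16*r/(1 - r^2)^3)) = 2*r/(1 - r^2)
Γ^r_{θ θ} = (1/2) g^{rr} (∂_θ g_{rθ} + ∂_θ g_{rθ} - ∂_r g_{θθ}) = (1/2)((1 - r^2)^2/4)((0) + (0) - (-8*(r^3 + r)/(r^2 - 1)^3)) = (r^3 + r)/(r^2 - 1)
Γ^θ_{r θ} = (1/2) g^{θθ} (∂_r g_{θθ} + ∂_θ g_{θr} - ∂_θ g_{rθ}) = (1/2)((1 - r^2)^2/(4*r^2))((-8*(r^3 + r)/(r^2 - 1)^3) + (0) - (0)) = (-r^2 - 1)/(r^3 - r)
All other Christoffel symbols are zero.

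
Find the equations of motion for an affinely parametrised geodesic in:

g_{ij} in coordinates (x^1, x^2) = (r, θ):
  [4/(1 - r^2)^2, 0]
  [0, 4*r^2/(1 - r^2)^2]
Geodesic equation: d^2x^k/dλ^2 + Γ^k_{ij} (dx^i/dλ)(dx^j/dλ) = 0.
Non-zero Christoffel symbols:
Γ^r_{r r} = 2*r/(1 - r^2)
Γ^r_{θ θ} = (r^3 + r)/(r^2 - 1)
Γ^θ_{r θ} = (-r^2 - 1)/(r^3 - r)
Substituting (the symmetric pair Γ^k_{ij}, Γ^k_{ji} combines into a factor 2):
d^2r/dλ^2 + (2*r/(1 - r^2)) (dr/dλ)^2 + ((r^3 + r)/(r^2 - 1)) (dθ/dλ)^2 = 0
d^2θ/dλ^2 + ((-2*r^2 - 2)/(r^3 - r)) (dr/dλ)(dθ/dλ) = 0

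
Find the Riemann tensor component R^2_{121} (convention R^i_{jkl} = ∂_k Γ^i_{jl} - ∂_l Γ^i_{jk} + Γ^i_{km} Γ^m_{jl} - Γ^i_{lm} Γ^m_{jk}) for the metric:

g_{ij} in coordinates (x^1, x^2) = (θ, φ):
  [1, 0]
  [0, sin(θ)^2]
Non-zero Christoffel symbols (Γ^k_{ij} = Γ^k_{ji}):
Γ^θ_{φ φ} = -sin(2*θ)/2
Γ^φ_{θ φ} = 1/tan(θ)
R^φ_{θ φ θ} = ∂_φ Γ^φ_{θ θ} - ∂_θ Γ^φ_{θ φ} + Γ^φ_{φ m} Γ^m_{θ θ} - Γ^φ_{θ m} Γ^m_{θ φ}
  = (0) - (-1/sin(θ)^2) + (0) - (1/tan(θ)^2) = 1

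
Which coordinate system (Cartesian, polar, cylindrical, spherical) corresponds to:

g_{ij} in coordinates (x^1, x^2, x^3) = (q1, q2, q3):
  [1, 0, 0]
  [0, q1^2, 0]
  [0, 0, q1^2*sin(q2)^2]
The line element ds^2 = dq1^2 + q1^2 dq2^2 + q1^2 sin(q2)^2 dq3^2 is dr^2 + r^2 dθ^2 + r^2 sin(θ)^2 dφ^2 with q1 = r, q2 = θ, q3 = φ.
spherical coordinates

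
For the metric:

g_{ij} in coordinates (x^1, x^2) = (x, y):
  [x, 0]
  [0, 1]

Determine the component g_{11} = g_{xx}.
With x^1 = x, x^2 = y, g_{11} = g_{xx} is the row-1, column-1 entry of the matrix.
g_{11} = x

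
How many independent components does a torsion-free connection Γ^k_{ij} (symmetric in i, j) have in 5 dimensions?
Γ^k_{ij} has n choices for the upper index and n(n+1)/2 independent symmetric lower index pairs.
Total = 5 × 5×6/2 = 5 × 15 = 75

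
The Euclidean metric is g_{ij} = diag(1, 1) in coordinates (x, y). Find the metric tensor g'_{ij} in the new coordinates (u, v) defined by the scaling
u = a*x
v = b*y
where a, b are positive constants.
Invert the transformation: x = u/a, y = v/b
g'_{ij} = (∂x^k/∂x'^i)(∂x^l/∂x'^j) g_{kl}; with g_{kl} = δ_{kl} this is Σ_k (∂x^k/∂x'^i)(∂x^k/∂x'^j).
Jacobian: ∂x/∂u = 1/a, ∂x/∂v = 0, ∂y/∂u = 0, ∂y/∂v = 1/b
g'_{uu} = (1/a)(1/a) + (0)(0) = 1/a^2
g'_{uv} = (1/a)(0) + (0)(1/b) = 0
g'_{vv} = (0)(0) + (1/b)(1/b) = 1/b^2
g'_{ij} = diag(1/a^2, 1/b^2)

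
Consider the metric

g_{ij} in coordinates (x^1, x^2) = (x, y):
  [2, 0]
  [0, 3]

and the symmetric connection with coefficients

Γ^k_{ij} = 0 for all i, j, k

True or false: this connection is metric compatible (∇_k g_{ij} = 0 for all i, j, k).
Using ∇_k g_{ij} = ∂_k g_{ij} - Γ^m_{ki} g_{mj} - Γ^m_{kj} g_{im}:
e.g. ∇_x g_{xx} = (0) - (0) - (0) = 0
Every component ∇_k g_{ij} vanishes: the connection is metric compatible.
True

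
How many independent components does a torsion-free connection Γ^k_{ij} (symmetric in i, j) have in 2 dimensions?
Γ^k_{ij} has n choices for the upper index and n(n+1)/2 independent symmetric lower index pairs.
Total = 2 × 2×3/2 = 2 × 3 = 6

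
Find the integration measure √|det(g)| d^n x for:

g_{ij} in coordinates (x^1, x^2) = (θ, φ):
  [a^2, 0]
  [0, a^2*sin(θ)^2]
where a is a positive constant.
det(g) = a^4*sin(θ)^2
√|det(g)| = a^2*sin(θ) (taking 0 < θ < π so that |sin(θ)| = sin(θ))
Volume element: dV = a^2*sin(θ) dθ dφ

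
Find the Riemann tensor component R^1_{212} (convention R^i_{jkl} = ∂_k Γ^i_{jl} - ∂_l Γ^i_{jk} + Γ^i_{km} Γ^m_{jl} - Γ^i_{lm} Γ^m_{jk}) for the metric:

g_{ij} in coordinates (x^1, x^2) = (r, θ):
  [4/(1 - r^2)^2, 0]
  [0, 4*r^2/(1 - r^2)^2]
Non-zero Christoffel symbols (Γ^k_{ij} = Γ^k_{ji}):
Γ^r_{r r} = 2*r/(1 - r^2)
Γ^r_{θ θ} = (r^3 + r)/(r^2 - 1)
Γ^θ_{r θ} = (-r^2 - 1)/(r^3 - r)
R^r_{θ r θ} = ∂_r Γ^r_{θ θ} - ∂_θ Γ^r_{θ r} + Γ^r_{r m} Γ^m_{θ θ} - Γ^r_{θ m} Γ^m_{θ r}
  = ((r^4 - 4*r^2 - 1)/(r^2 - 1)^2) - (0) + (-2*r^2*(r^2 + 1)/(r^2 - 1)^2) - (-(r^2 + 1)^2/(r^2 - 1)^2) = -4*r^2/(r^2 - 1)^2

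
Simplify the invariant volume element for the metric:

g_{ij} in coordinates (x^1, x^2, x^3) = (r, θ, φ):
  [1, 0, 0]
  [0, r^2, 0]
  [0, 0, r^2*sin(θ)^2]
det(g) = r^4*sin(θ)^2
√|det(g)| = r^2*sin(θ) (taking 0 < θ < π so that |sin(θ)| = sin(θ))
Volume element: dV = r^2*sin(θ) dr dθ dφ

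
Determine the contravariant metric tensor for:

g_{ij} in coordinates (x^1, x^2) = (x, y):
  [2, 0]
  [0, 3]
The metric is diagonal, so g^{ij} is diagonal with entries 1/g_{ii}: diag(1/2, 1/3).
g^{ij}:
  [1/2, 0]
  [0, 1/3]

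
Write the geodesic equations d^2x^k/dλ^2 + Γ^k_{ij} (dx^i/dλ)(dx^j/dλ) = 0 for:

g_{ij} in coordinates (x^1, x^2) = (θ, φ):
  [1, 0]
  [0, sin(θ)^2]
Geodesic equation: d^2x^k/dλ^2 + Γ^k_{ij} (dx^i/dλ)(dx^j/dλ) = 0.
Non-zero Christoffel symbols:
Γ^θ_{φ φ} = -sin(2*θ)/2
Γ^φ_{θ φ} = 1/tan(θ)
Substituting (the symmetric pair Γ^k_{ij}, Γ^k_{ji} combines into a factor 2):
d^2θ/dλ^2 - (sin(2*θ)/2) (dφ/dλ)^2 = 0
d^2φ/dλ^2 + (2/tan(θ)) (dθ/dλ)(dφ/dλ) = 0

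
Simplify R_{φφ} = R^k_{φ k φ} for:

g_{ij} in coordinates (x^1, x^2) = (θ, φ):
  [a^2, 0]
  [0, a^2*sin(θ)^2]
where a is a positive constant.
Non-zero Christoffel symbols (Γ^k_{ij} = Γ^k_{ji}):
Γ^θ_{φ φ} = -sin(2*θ)/2
Γ^φ_{θ φ} = 1/tan(θ)
R^θ_{φ θ φ} = ∂_θ Γ^θ_{φ φ} - ∂_φ Γ^θ_{φ θ} + Γ^θ_{θ m} Γ^m_{φ φ} - Γ^θ_{φ m} Γ^m_{φ θ}
  = (-cos(2*θ)) - (0) + (0) - (-cos(θ)^2) = sin(θ)^2
R^φ_{φ φ φ} = 0 (a repeated index in an antisymmetric pair)
R_{φφ} = R^θ_{φ θ φ} + R^φ_{φ φ φ} = (sin(θ)^2) + (0) = sin(θ)^2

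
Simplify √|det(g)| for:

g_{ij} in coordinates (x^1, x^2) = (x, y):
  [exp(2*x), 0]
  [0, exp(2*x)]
det(g) = exp(4*x)
√|det(g)| = exp(2*x)
Volume element: dV = exp(2*x) dx dy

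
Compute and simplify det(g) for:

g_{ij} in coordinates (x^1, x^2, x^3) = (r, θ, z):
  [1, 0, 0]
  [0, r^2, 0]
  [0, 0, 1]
Diagonal metric: det(g) = g_{11}·g_{22}·g_{33}
= (1)·(r^2)·(1)
det(g) = r^2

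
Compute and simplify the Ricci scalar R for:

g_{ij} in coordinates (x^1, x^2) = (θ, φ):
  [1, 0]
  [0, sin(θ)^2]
Non-zero Christoffel symbols (Γ^k_{ij} = Γ^k_{ji}):
Γ^θ_{φ φ} = -sin(2*θ)/2
Γ^φ_{θ φ} = 1/tan(θ)
Ricci tensor (R_{ij} = R^k_{ikj}): R_{θθ} = 1, R_{θφ} = 0, R_{φφ} = sin(θ)^2
Inverse metric: g^{θθ} = 1, g^{φφ} = 1/sin(θ)^2
R = g^{ij} R_{ij} = (1)(1) + (1/sin(θ)^2)(sin(θ)^2) = 2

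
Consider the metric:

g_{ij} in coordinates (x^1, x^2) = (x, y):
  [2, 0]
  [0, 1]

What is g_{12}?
With x^1 = x, x^2 = y, g_{12} = g_{xy} is the row-1, column-2 entry of the matrix.
g_{12} = 0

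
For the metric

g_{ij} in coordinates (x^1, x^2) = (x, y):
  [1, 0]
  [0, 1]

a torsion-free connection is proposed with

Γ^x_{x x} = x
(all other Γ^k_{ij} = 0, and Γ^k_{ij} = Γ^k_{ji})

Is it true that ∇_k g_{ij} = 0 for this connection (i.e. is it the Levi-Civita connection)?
Using ∇_k g_{ij} = ∂_k g_{ij} - Γ^m_{ki} g_{mj} - Γ^m_{kj} g_{im}:
∇_x g_{xx} = (0) - (x) - (x) = -2*x ≠ 0
So the connection is not metric compatible (it is not the Levi-Civita connection).
No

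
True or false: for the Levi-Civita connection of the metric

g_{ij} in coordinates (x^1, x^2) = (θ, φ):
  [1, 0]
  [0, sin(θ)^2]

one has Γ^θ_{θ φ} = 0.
Γ^θ_{θ φ} = (1/2) g^{θθ} (∂_θ g_{θφ} + ∂_φ g_{θθ} - ∂_θ g_{θφ}) = (1/2)(1)((0) + (0) - (0)) = 0
This equals the proposed value 0.
True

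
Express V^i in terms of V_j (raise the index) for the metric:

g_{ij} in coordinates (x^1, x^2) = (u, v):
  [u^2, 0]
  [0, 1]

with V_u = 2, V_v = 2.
Inverse metric (diagonal): g^{uu} = 1/u^2, g^{vv} = 1
V^i = g^{ij} V_j:
V^u = (1/u^2)(2) + (0)(2) = 2/u^2
V^v = (0)(2) + (1)(2) = 2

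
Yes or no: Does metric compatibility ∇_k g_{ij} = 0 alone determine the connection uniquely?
One also needs vanishing torsion; metric compatibility plus torsion-freeness singles out the Levi-Civita connection.
No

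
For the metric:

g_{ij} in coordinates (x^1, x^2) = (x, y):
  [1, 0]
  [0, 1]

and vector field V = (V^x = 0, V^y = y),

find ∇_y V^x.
All Christoffel symbols are zero.
∇_y V^x = ∂_y V^x + Γ^x_{y j} V^j
  = (0) + (0)(0) + (0)(y)
  = 0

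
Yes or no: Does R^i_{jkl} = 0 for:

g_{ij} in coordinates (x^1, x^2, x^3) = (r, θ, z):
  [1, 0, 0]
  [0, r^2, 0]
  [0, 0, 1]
Non-zero Christoffel symbols:
Γ^r_{θ θ} = -r
Γ^θ_{r θ} = 1/r
Ricci tensor: R_{rr} = 0, R_{rθ} = 0, R_{rz} = 0, R_{θθ} = 0, R_{θz} = 0, R_{zz} = 0
All R_{ij} vanish; in 3 dimensions the Riemann tensor is fully determined by the Ricci tensor, so R^i_{jkl} = 0: the metric is flat (curvilinear coordinates on flat space).
Yes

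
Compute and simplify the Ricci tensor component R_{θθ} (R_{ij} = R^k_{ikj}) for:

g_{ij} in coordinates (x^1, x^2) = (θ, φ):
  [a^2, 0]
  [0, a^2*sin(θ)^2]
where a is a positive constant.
Non-zero Christoffel symbols (Γ^k_{ij} = Γ^k_{ji}):
Γ^θ_{φ φ} = -sin(2*θ)/2
Γ^φ_{θ φ} = 1/tan(θ)
R^θ_{θ θ θ} = 0 (a repeated index in an antisymmetric pair)
R^φ_{θ φ θ} = ∂_φ Γ^φ_{θ θ} - ∂_θ Γ^φ_{θ φ} + Γ^φ_{φ m} Γ^m_{θ θ} - Γ^φ_{θ m} Γ^m_{θ φ}
  = (0) - (-1/sin(θ)^2) + (0) - (1/tan(θ)^2) = 1
R_{θθ} = R^θ_{θ θ θ} + R^φ_{θ φ θ} = (0) + (1) = 1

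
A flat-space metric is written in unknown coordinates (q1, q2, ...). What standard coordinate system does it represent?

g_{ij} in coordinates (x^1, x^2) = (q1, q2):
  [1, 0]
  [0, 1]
All components are constant and the metric is the identity, i.e. orthonormal rectilinear coordinates.
Cartesian (2D) coordinates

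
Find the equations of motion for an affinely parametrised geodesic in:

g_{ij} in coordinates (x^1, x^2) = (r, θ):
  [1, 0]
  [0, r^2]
Geodesic equation: d^2x^k/dλ^2 + Γ^k_{ij} (dx^i/dλ)(dx^j/dλ) = 0.
Non-zero Christoffel symbols:
Γ^r_{θ θ} = -r
Γ^θ_{r θ} = 1/r
Substituting (the symmetric pair Γ^k_{ij}, Γ^k_{ji} combines into a factor 2):
d^2r/dλ^2 - r (dθ/dλ)^2 = 0
d^2θ/dλ^2 + (2/r) (dr/dλ)(dθ/dλ) = 0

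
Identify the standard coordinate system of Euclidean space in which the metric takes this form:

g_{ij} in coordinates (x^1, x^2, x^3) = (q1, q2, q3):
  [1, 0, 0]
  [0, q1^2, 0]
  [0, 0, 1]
The line element ds^2 = dq1^2 + q1^2 dq2^2 + dq3^2 is dr^2 + r^2 dθ^2 + dz^2 with q1 = r, q2 = θ, q3 = z.
cylindrical coordinates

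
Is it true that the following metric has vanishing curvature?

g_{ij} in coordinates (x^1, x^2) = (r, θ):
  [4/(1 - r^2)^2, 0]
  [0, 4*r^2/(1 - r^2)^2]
Non-zero Christoffel symbols:
Γ^r_{r r} = 2*r/(1 - r^2)
Γ^r_{θ θ} = (r^3 + r)/(r^2 - 1)
Γ^θ_{r θ} = (-r^2 - 1)/(r^3 - r)
Ricci tensor: R_{rr} = -4/(r^2 - 1)^2, R_{rθ} = 0, R_{θθ} = -4*r^2/(r^2 - 1)^2
The Ricci tensor is non-zero, so the Riemann tensor is non-zero: not flat.
No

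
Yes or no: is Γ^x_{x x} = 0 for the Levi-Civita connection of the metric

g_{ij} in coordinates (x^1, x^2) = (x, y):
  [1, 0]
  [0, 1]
Γ^x_{x x} = (1/2) g^{xx} (∂_x g_{xx} + ∂_x g_{xx} - ∂_x g_{xx}) = (1/2)(1)((0) + (0) - (0)) = 0
This equals the proposed value 0.
Yes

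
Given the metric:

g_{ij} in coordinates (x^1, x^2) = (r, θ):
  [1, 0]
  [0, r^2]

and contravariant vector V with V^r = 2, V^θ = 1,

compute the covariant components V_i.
V_i = g_{ij} V^j:
V_r = (1)(2) + (0)(1) = 2
V_θ = (0)(2) + (r^2)(1) = r^2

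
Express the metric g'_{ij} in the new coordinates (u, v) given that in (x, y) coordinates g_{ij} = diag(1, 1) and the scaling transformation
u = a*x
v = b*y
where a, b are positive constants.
Invert the transformation: x = u/a, y = v/b
g'_{ij} = (∂x^k/∂x'^i)(∂x^l/∂x'^j) g_{kl}; with g_{kl} = δ_{kl} this is Σ_k (∂x^k/∂x'^i)(∂x^k/∂x'^j).
Jacobian: ∂x/∂u = 1/a, ∂x/∂v = 0, ∂y/∂u = 0, ∂y/∂v = 1/b
g'_{uu} = (1/a)(1/a) + (0)(0) = 1/a^2
g'_{uv} = (1/a)(0) + (0)(1/b) = 0
g'_{vv} = (0)(0) + (1/b)(1/b) = 1/b^2
g'_{ij} = diag(1/a^2, 1/b^2)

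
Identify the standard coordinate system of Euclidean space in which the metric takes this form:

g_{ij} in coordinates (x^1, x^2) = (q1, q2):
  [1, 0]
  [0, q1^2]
The line element ds^2 = dq1^2 + q1^2 dq2^2 is dr^2 + r^2 dθ^2 with q1 = r, q2 = θ.
polar coordinates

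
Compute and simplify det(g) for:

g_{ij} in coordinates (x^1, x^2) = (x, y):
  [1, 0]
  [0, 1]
For a 2×2 metric: det(g) = g_{11}·g_{22} - g_{12}·g_{21}
= (1)·(1) - (0)·(0)
= 1 - 0
det(g) = 1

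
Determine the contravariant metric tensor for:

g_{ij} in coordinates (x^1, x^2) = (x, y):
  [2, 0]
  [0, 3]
The metric is diagonal, so g^{ij} is diagonal with entries 1/g_{ii}: diag(1/2, 1/3).
g^{ij}:
  [1/2, 0]
  [0, 1/3]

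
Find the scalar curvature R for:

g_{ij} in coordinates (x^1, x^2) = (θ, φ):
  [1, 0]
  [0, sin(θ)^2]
Non-zero Christoffel symbols (Γ^k_{ij} = Γ^k_{ji}):
Γ^θ_{φ φ} = -sin(2*θ)/2
Γ^φ_{θ φ} = 1/tan(θ)
Ricci tensor (R_{ij} = R^k_{ikj}): R_{θθ} = 1, R_{θφ} = 0, R_{φφ} = sin(θ)^2
Inverse metric: g^{θθ} = 1, g^{φφ} = 1/sin(θ)^2
R = g^{ij} R_{ij} = (1)(1) + (1/sin(θ)^2)(sin(θ)^2) = 2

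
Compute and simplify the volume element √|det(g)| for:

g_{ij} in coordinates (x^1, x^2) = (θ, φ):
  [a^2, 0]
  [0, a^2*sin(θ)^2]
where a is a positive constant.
det(g) = a^4*sin(θ)^2
√|det(g)| = a^2*sin(θ) (taking 0 < θ < π so that |sin(θ)| = sin(θ))
Volume element: dV = a^2*sin(θ) dθ dφ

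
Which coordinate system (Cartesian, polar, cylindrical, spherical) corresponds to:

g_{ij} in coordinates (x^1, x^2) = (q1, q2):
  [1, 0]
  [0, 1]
All components are constant and the metric is the identity, i.e. orthonormal rectilinear coordinates.
Cartesian (2D) coordinates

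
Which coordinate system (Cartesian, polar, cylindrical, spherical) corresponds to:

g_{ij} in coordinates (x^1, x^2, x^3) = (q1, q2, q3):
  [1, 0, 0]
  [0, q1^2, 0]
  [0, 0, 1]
The line element ds^2 = dq1^2 + q1^2 dq2^2 + dq3^2 is dr^2 + r^2 dθ^2 + dz^2 with q1 = r, q2 = θ, q3 = z.
cylindrical coordinates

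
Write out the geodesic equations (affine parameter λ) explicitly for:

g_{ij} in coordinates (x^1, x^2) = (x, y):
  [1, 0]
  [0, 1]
Geodesic equation: d^2x^k/dλ^2 + Γ^k_{ij} (dx^i/dλ)(dx^j/dλ) = 0.
All Christoffel symbols vanish, so the geodesics are straight lines:
d^2x/dλ^2 = 0
d^2y/dλ^2 = 0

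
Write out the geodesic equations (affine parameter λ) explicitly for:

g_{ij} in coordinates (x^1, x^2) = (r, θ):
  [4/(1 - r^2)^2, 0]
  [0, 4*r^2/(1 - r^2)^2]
Geodesic equation: d^2x^k/dλ^2 + Γ^k_{ij} (dx^i/dλ)(dx^j/dλ) = 0.
Non-zero Christoffel symbols:
Γ^r_{r r} = 2*r/(1 - r^2)
Γ^r_{θ θ} = (r^3 + r)/(r^2 - 1)
Γ^θ_{r θ} = (-r^2 - 1)/(r^3 - r)
Substituting (the symmetric pair Γ^k_{ij}, Γ^k_{ji} combines into a factor 2):
d^2r/dλ^2 + (2*r/(1 - r^2)) (dr/dλ)^2 + ((r^3 + r)/(r^2 - 1)) (dθ/dλ)^2 = 0
d^2θ/dλ^2 + ((-2*r^2 - 2)/(r^3 - r)) (dr/dλ)(dθ/dλ) = 0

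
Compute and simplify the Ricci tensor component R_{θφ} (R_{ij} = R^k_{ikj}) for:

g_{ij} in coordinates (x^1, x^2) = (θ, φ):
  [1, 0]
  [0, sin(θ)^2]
Non-zero Christoffel symbols (Γ^k_{ij} = Γ^k_{ji}):
Γ^θ_{φ φ} = -sin(2*θ)/2
Γ^φ_{θ φ} = 1/tan(θ)
R^θ_{θ θ φ} = 0 (a repeated index in an antisymmetric pair)
R^φ_{θ φ φ} = 0 (a repeated index in an antisymmetric pair)
R_{θφ} = R^θ_{θ θ φ} + R^φ_{θ φ φ} = (0) + (0) = 0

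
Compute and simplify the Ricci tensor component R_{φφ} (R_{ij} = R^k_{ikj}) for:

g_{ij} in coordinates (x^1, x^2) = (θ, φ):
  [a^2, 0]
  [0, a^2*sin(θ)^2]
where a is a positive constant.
Non-zero Christoffel symbols (Γ^k_{ij} = Γ^k_{ji}):
Γ^θ_{φ φ} = -sin(2*θ)/2
Γ^φ_{θ φ} = 1/tan(θ)
R^θ_{φ θ φ} = ∂_θ Γ^θ_{φ φ} - ∂_φ Γ^θ_{φ θ} + Γ^θ_{θ m} Γ^m_{φ φ} - Γ^θ_{φ m} Γ^m_{φ θ}
  = (-cos(2*θ)) - (0) + (0) - (-cos(θ)^2) = sin(θ)^2
R^φ_{φ φ φ} = 0 (a repeated index in an antisymmetric pair)
R_{φφ} = R^θ_{φ θ φ} + R^φ_{φ φ φ} = (sin(θ)^2) + (0) = sin(θ)^2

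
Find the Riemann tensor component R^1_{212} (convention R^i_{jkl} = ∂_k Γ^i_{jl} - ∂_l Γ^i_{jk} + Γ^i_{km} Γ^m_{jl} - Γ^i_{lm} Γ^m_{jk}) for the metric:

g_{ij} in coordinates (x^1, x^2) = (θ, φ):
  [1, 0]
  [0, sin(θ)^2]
Non-zero Christoffel symbols (Γ^k_{ij} = Γ^k_{ji}):
Γ^θ_{φ φ} = -sin(2*θ)/2
Γ^φ_{θ φ} = 1/tan(θ)
R^θ_{φ θ φ} = ∂_θ Γ^θ_{φ φ} - ∂_φ Γ^θ_{φ θ} + Γ^θ_{θ m} Γ^m_{φ φ} - Γ^θ_{φ m} Γ^m_{φ θ}
  = (-cos(2*θ)) - (0) + (0) - (-cos(θ)^2) = sin(θ)^2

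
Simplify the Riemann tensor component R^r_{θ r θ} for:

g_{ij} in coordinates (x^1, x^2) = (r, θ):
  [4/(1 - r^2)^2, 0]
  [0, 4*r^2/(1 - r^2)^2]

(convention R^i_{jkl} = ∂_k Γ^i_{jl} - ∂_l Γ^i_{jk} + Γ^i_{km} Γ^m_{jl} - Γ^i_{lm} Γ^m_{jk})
Non-zero Christoffel symbols (Γ^k_{ij} = Γ^k_{ji}):
Γ^r_{r r} = 2*r/(1 - r^2)
Γ^r_{θ θ} = (r^3 + r)/(r^2 - 1)
Γ^θ_{r θ} = (-r^2 - 1)/(r^3 - r)
R^r_{θ r θ} = ∂_r Γ^r_{θ θ} - ∂_θ Γ^r_{θ r} + Γ^r_{r m} Γ^m_{θ θ} - Γ^r_{θ m} Γ^m_{θ r}
  = ((r^4 - 4*r^2 - 1)/(r^2 - 1)^2) - (0) + (-2*r^2*(r^2 + 1)/(r^2 - 1)^2) - (-(r^2 + 1)^2/(r^2 - 1)^2) = -4*r^2/(r^2 - 1)^2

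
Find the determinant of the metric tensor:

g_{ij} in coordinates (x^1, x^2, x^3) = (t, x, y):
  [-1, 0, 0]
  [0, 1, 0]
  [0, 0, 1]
Diagonal metric: det(g) = g_{11}·g_{22}·g_{33}
= (-1)·(1)·(1)
det(g) = -1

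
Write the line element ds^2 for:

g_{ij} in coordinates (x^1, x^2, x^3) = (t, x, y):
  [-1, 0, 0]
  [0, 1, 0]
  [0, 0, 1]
ds^2 = g_{ij} dx^i dx^j; only the non-zero components contribute.
ds^2 = -dt^2 + dx^2 + dy^2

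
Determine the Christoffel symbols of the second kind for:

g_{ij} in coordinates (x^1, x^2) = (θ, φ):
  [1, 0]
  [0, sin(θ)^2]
Using Γ^k_{ij} = (1/2) g^{km} (∂_i g_{mj} + ∂_j g_{mi} - ∂_m g_{ij}); the metric is diagonal, so only the m = k term contributes.
Non-zero symbols (using the symmetry Γ^k_{ij} = Γ^k_{ji}):
Γ^θ_{φ φ} = (1/2) g^{θθ} (∂_φ g_{θφ} + ∂_φ g_{θφ} - ∂_θ g_{φφ}) = (1/2)(1)((0) + (0) - (sin(2*θ))) = -sin(2*θ)/2
Γ^φ_{θ φ} = (1/2) g^{φφ} (∂_θ g_{φφ} + ∂_φ g_{φθ} - ∂_φ g_{θφ}) = (1/2)(1/sin(θ)^2)((sin(2*θ)) + (0) - (0)) = 1/tan(θ)
All other Christoffel symbols are zero.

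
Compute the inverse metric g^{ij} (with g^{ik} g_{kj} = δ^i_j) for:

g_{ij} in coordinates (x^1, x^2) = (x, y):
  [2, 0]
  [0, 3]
The metric is diagonal, so g^{ij} is diagonal with entries 1/g_{ii}: diag(1/2, 1/3).
g^{ij}:
  [1/2, 0]
  [0, 1/3]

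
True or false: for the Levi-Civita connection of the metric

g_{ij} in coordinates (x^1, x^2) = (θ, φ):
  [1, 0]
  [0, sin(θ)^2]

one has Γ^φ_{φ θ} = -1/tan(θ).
Γ^φ_{φ θ} = (1/2) g^{φφ} (∂_φ g_{φθ} + ∂_θ g_{φφ} - ∂_φ g_{φθ}) = (1/2)(1/sin(θ)^2)((0) + (sin(2*θ)) - (0)) = 1/tan(θ)
This differs from the proposed value -1/tan(θ).
False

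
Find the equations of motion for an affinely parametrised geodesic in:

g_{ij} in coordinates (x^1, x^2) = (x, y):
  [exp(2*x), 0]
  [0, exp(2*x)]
Geodesic equation: d^2x^k/dλ^2 + Γ^k_{ij} (dx^i/dλ)(dx^j/dλ) = 0.
Non-zero Christoffel symbols:
Γ^x_{x x} = 1
Γ^x_{y y} = -1
Γ^y_{x y} = 1
Substituting (the symmetric pair Γ^k_{ij}, Γ^k_{ji} combines into a factor 2):
d^2x/dλ^2 + (dx/dλ)^2 - (dy/dλ)^2 = 0
d^2y/dλ^2 + 2 (dx/dλ)(dy/dλ) = 0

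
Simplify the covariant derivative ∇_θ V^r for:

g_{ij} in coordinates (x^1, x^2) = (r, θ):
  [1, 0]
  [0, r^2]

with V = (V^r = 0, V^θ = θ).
Non-zero Christoffel symbols:
Γ^r_{θ θ} = -r
Γ^θ_{r θ} = 1/r
∇_θ V^r = ∂_θ V^r + Γ^r_{θ j} V^j
  = (0) + (0)(0) + (-r)(θ)
  = -r*θ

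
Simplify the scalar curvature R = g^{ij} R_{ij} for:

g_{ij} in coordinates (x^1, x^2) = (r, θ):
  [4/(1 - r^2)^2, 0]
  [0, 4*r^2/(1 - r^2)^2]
Non-zero Christoffel symbols (Γ^k_{ij} = Γ^k_{ji}):
Γ^r_{r r} = 2*r/(1 - r^2)
Γ^r_{θ θ} = (r^3 + r)/(r^2 - 1)
Γ^θ_{r θ} = (-r^2 - 1)/(r^3 - r)
Ricci tensor (R_{ij} = R^k_{ikj}): R_{rr} = -4/(r^2 - 1)^2, R_{rθ} = 0, R_{θθ} = -4*r^2/(r^2 - 1)^2
Inverse metric: g^{rr} = (1 - r^2)^2/4, g^{θθ} = (1 - r^2)^2/(4*r^2)
R = g^{ij} R_{ij} = ((1 - r^2)^2/4)(-4/(r^2 - 1)^2) + ((1 - r^2)^2/(4*r^2))(-4*r^2/(r^2 - 1)^2) = -2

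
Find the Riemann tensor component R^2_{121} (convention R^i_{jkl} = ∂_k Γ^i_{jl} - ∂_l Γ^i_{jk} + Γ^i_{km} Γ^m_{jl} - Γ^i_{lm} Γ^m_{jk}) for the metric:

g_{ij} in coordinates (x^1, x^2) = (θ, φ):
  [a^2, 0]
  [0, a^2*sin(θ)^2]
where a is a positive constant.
Non-zero Christoffel symbols (Γ^k_{ij} = Γ^k_{ji}):
Γ^θ_{φ φ} = -sin(2*θ)/2
Γ^φ_{θ φ} = 1/tan(θ)
R^φ_{θ φ θ} = ∂_φ Γ^φ_{θ θ} - ∂_θ Γ^φ_{θ φ} + Γ^φ_{φ m} Γ^m_{θ θ} - Γ^φ_{θ m} Γ^m_{θ φ}
  = (0) - (-1/sin(θ)^2) + (0) - (1/tan(θ)^2) = 1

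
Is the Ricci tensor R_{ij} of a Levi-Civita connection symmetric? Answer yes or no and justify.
R_{ij} = R^k_{ikj}; the pair symmetry R_{kilj} = R_{ljki} gives R_{ij} = R_{ji}.
Yes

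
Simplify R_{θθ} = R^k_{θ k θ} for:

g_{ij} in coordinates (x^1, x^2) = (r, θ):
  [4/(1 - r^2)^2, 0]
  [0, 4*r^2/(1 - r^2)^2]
Non-zero Christoffel symbols (Γ^k_{ij} = Γ^k_{ji}):
Γ^r_{r r} = 2*r/(1 - r^2)
Γ^r_{θ θ} = (r^3 + r)/(r^2 - 1)
Γ^θ_{r θ} = (-r^2 - 1)/(r^3 - r)
R^r_{θ r θ} = ∂_r Γ^r_{θ θ} - ∂_θ Γ^r_{θ r} + Γ^r_{r m} Γ^m_{θ θ} - Γ^r_{θ m} Γ^m_{θ r}
  = ((r^4 - 4*r^2 - 1)/(r^2 - 1)^2) - (0) + (-2*r^2*(r^2 + 1)/(r^2 - 1)^2) - (-(r^2 + 1)^2/(r^2 - 1)^2) = -4*r^2/(r^2 - 1)^2
R^θ_{θ θ θ} = 0 (a repeated index in an antisymmetric pair)
R_{θθ} = R^r_{θ r θ} + R^θ_{θ θ θ} = (-4*r^2/(r^2 - 1)^2) + (0) = -4*r^2/(r^2 - 1)^2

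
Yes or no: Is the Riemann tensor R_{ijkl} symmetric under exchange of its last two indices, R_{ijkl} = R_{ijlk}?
It is antisymmetric in the last pair: R_{ijkl} = -R_{ijlk}.
No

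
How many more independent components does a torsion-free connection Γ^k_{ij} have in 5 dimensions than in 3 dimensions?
Independent components in n dimensions: n × n(n+1)/2 = n^2(n+1)/2.
5D: 5 × 15 = 75
3D: 3 × 6 = 18
Difference = 75 - 18 = 57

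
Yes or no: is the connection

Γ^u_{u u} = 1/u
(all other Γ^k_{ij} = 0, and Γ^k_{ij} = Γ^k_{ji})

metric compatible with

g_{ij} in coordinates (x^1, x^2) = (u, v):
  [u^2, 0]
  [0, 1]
Using ∇_k g_{ij} = ∂_k g_{ij} - Γ^m_{ki} g_{mj} - Γ^m_{kj} g_{im}:
e.g. ∇_u g_{uu} = (2*u) - (u) - (u) = 0
Every component ∇_k g_{ij} vanishes: the connection is metric compatible.
Yes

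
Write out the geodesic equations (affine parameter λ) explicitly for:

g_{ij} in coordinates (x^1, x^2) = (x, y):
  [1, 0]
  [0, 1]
Geodesic equation: d^2x^k/dλ^2 + Γ^k_{ij} (dx^i/dλ)(dx^j/dλ) = 0.
All Christoffel symbols vanish, so the geodesics are straight lines:
d^2x/dλ^2 = 0
d^2y/dλ^2 = 0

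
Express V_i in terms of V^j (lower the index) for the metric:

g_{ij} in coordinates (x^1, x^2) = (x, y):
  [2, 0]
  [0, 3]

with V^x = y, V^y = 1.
V_i = g_{ij} V^j:
V_x = (2)(y) + (0)(1) = 2*y
V_y = (0)(y) + (3)(1) = 3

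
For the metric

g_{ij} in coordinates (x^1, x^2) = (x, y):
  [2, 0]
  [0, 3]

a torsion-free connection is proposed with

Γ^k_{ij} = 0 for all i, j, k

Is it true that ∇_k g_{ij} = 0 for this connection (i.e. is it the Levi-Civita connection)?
Using ∇_k g_{ij} = ∂_k g_{ij} - Γ^m_{ki} g_{mj} - Γ^m_{kj} g_{im}:
e.g. ∇_x g_{yy} = (0) - (0) - (0) = 0
Every component ∇_k g_{ij} vanishes: the connection is metric compatible.
Yes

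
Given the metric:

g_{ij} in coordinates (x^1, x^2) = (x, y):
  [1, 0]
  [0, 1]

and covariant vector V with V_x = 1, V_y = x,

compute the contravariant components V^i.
Inverse metric (diagonal): g^{xx} = 1, g^{yy} = 1
V^i = g^{ij} V_j:
V^x = (1)(1) + (0)(x) = 1
V^y = (0)(1) + (1)(x) = x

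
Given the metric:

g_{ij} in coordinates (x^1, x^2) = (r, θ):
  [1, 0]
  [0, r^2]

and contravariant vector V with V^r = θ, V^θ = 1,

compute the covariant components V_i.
V_i = g_{ij} V^j:
V_r = (1)(θ) + (0)(1) = θ
V_θ = (0)(θ) + (r^2)(1) = r^2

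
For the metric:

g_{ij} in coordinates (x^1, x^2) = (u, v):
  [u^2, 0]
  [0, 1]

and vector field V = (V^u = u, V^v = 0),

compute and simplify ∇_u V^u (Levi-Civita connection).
Non-zero Christoffel symbols:
Γ^u_{u u} = 1/u
∇_u V^u = ∂_u V^u + Γ^u_{u j} V^j
  = (1) + (1/u)(u) + (0)(0)
  = 2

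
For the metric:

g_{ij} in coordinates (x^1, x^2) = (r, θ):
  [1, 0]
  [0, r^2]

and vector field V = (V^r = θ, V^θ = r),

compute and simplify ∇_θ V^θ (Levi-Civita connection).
Non-zero Christoffel symbols:
Γ^r_{θ θ} = -r
Γ^θ_{r θ} = 1/r
∇_θ V^θ = ∂_θ V^θ + Γ^θ_{θ j} V^j
  = (0) + (1/r)(θ) + (0)(r)
  = θ/r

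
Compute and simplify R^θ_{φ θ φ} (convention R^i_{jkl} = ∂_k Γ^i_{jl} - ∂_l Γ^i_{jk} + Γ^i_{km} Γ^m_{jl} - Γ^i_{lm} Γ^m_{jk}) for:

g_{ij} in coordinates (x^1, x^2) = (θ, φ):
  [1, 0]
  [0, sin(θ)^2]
Non-zero Christoffel symbols (Γ^k_{ij} = Γ^k_{ji}):
Γ^θ_{φ φ} = -sin(2*θ)/2
Γ^φ_{θ φ} = 1/tan(θ)
R^θ_{φ θ φ} = ∂_θ Γ^θ_{φ φ} - ∂_φ Γ^θ_{φ θ} + Γ^θ_{θ m} Γ^m_{φ φ} - Γ^θ_{φ m} Γ^m_{φ θ}
  = (-cos(2*θ)) - (0) + (0) - (-cos(θ)^2) = sin(θ)^2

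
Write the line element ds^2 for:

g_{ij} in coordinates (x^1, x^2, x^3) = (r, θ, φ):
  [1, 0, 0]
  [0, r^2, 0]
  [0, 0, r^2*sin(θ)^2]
ds^2 = g_{ij} dx^i dx^j; only the non-zero components contribute.
ds^2 = dr^2 + r^2 dθ^2 + r^2*sin(θ)^2 dφ^2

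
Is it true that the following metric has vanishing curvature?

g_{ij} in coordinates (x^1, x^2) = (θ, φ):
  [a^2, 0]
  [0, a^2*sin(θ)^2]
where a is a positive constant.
Non-zero Christoffel symbols:
Γ^θ_{φ φ} = -sin(2*θ)/2
Γ^φ_{θ φ} = 1/tan(θ)
Ricci tensor: R_{θθ} = 1, R_{θφ} = 0, R_{φφ} = sin(θ)^2
The Ricci tensor is non-zero, so the Riemann tensor is non-zero: not flat.
No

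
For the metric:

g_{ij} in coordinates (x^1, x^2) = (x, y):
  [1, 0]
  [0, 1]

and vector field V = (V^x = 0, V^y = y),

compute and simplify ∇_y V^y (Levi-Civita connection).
All Christoffel symbols are zero.
∇_y V^y = ∂_y V^y + Γ^y_{y j} V^j
  = (1) + (0)(0) + (0)(y)
  = 1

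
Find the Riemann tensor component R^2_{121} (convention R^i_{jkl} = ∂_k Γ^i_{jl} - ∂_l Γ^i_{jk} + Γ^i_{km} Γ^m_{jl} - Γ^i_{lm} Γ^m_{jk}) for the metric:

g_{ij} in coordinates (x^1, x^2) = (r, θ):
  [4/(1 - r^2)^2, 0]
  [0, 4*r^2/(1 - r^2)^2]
Non-zero Christoffel symbols (Γ^k_{ij} = Γ^k_{ji}):
Γ^r_{r r} = 2*r/(1 - r^2)
Γ^r_{θ θ} = (r^3 + r)/(r^2 - 1)
Γ^θ_{r θ} = (-r^2 - 1)/(r^3 - r)
R^θ_{r θ r} = ∂_θ Γ^θ_{r r} - ∂_r Γ^θ_{r θ} + Γ^θ_{θ m} Γ^m_{r r} - Γ^θ_{r m} Γ^m_{r θ}
  = (0) - ((r^4 + 4*r^2 - 1)/(r^3 - r)^2) + (2*(r^2 + 1)/(r^2 - 1)^2) - ((r^2 + 1)^2/(r^3 - r)^2) = -4/(r^2 - 1)^2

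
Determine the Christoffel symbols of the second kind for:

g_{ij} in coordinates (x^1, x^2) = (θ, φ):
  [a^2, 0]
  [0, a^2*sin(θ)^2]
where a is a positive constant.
Using Γ^k_{ij} = (1/2) g^{km} (∂_i g_{mj} + ∂_j g_{mi} - ∂_m g_{ij}); the metric is diagonal, so only the m = k term contributes.
Non-zero symbols (using the symmetry Γ^k_{ij} = Γ^k_{ji}):
Γ^θ_{φ φ} = (1/2) g^{θθ} (∂_φ g_{θφ} + ∂_φ g_{θφ} - ∂_θ g_{φφ}) = (1/2)(1/a^2)((0) + (0) - (a^2*sin(2*θ))) = -sin(2*θ)/2
Γ^φ_{θ φ} = (1/2) g^{φφ} (∂_θ g_{φφ} + ∂_φ g_{φθ} - ∂_φ g_{θφ}) = (1/2)(1/(a^2*sin(θ)^2))((a^2*sin(2*θ)) + (0) - (0)) = 1/tan(θ)
All other Christoffel symbols are zero.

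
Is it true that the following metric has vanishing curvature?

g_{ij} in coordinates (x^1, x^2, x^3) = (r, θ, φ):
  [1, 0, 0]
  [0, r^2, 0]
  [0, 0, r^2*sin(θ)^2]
Non-zero Christoffel symbols:
Γ^r_{θ θ} = -r
Γ^r_{φ φ} = -r*sin(θ)^2
Γ^θ_{r θ} = 1/r
Γ^θ_{φ φ} = -sin(2*θ)/2
Γ^φ_{r φ} = 1/r
Γ^φ_{θ φ} = 1/tan(θ)
Ricci tensor: R_{rr} = 0, R_{rθ} = 0, R_{rφ} = 0, R_{θθ} = 0, R_{θφ} = 0, R_{φφ} = 0
All R_{ij} vanish; in 3 dimensions the Riemann tensor is fully determined by the Ricci tensor, so R^i_{jkl} = 0: the metric is flat (curvilinear coordinates on flat space).
Yes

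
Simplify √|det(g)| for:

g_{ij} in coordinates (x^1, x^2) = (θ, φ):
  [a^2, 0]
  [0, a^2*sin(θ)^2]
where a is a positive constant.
det(g) = a^4*sin(θ)^2
√|det(g)| = a^2*sin(θ) (taking 0 < θ < π so that |sin(θ)| = sin(θ))
Volume element: dV = a^2*sin(θ) dθ dφ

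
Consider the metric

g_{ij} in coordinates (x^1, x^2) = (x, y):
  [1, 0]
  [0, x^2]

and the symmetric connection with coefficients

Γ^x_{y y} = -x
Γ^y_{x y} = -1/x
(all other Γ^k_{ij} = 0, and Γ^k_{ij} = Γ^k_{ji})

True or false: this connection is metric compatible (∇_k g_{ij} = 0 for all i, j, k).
Using ∇_k g_{ij} = ∂_k g_{ij} - Γ^m_{ki} g_{mj} - Γ^m_{kj} g_{im}:
∇_y g_{xy} = (0) - (-x) - (-x) = 2*x ≠ 0
So the connection is not metric compatible (it is not the Levi-Civita connection).
False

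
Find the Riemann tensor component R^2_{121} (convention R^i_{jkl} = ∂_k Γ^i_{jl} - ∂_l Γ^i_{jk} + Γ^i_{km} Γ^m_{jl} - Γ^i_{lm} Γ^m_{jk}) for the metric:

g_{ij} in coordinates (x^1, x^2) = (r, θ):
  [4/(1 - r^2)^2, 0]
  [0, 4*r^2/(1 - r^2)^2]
Non-zero Christoffel symbols (Γ^k_{ij} = Γ^k_{ji}):
Γ^r_{r r} = 2*r/(1 - r^2)
Γ^r_{θ θ} = (r^3 + r)/(r^2 - 1)
Γ^θ_{r θ} = (-r^2 - 1)/(r^3 - r)
R^θ_{r θ r} = ∂_θ Γ^θ_{r r} - ∂_r Γ^θ_{r θ} + Γ^θ_{θ m} Γ^m_{r r} - Γ^θ_{r m} Γ^m_{r θ}
  = (0) - ((r^4 + 4*r^2 - 1)/(r^3 - r)^2) + (2*(r^2 + 1)/(r^2 - 1)^2) - ((r^2 + 1)^2/(r^3 - r)^2) = -4/(r^2 - 1)^2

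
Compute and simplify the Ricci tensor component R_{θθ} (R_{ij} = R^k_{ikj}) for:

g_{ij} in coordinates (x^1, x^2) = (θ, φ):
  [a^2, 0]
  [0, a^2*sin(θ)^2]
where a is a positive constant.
Non-zero Christoffel symbols (Γ^k_{ij} = Γ^k_{ji}):
Γ^θ_{φ φ} = -sin(2*θ)/2
Γ^φ_{θ φ} = 1/tan(θ)
R^θ_{θ θ θ} = 0 (a repeated index in an antisymmetric pair)
R^φ_{θ φ θ} = ∂_φ Γ^φ_{θ θ} - ∂_θ Γ^φ_{θ φ} + Γ^φ_{φ m} Γ^m_{θ θ} - Γ^φ_{θ m} Γ^m_{θ φ}
  = (0) - (-1/sin(θ)^2) + (0) - (1/tan(θ)^2) = 1
R_{θθ} = R^θ_{θ θ θ} + R^φ_{θ φ θ} = (0) + (1) = 1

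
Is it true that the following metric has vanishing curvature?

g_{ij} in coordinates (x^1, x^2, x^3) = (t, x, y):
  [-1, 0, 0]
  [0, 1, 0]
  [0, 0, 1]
All metric components are constant, so every Christoffel symbol vanishes and R^i_{jkl} = 0.
Yes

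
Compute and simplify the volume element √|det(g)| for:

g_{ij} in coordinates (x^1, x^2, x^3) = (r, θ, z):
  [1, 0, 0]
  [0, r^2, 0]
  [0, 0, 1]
det(g) = r^2
√|det(g)| = r
Volume element: dV = r dr dθ dz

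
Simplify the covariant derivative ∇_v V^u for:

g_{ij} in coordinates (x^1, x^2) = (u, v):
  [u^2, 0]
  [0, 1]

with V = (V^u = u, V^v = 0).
Non-zero Christoffel symbols:
Γ^u_{u u} = 1/u
∇_v V^u = ∂_v V^u + Γ^u_{v j} V^j
  = (0) + (0)(u) + (0)(0)
  = 0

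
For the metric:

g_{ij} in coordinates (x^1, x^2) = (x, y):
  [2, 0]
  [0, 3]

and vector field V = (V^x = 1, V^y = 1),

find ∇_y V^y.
All Christoffel symbols are zero.
∇_y V^y = ∂_y V^y + Γ^y_{y j} V^j
  = (0) + (0)(1) + (0)(1)
  = 0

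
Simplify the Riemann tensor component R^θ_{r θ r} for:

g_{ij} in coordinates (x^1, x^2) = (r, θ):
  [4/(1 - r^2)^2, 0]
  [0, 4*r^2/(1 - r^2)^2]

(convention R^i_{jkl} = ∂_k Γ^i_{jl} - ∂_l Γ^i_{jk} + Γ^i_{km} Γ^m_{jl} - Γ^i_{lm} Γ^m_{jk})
Non-zero Christoffel symbols (Γ^k_{ij} = Γ^k_{ji}):
Γ^r_{r r} = 2*r/(1 - r^2)
Γ^r_{θ θ} = (r^3 + r)/(r^2 - 1)
Γ^θ_{r θ} = (-r^2 - 1)/(r^3 - r)
R^θ_{r θ r} = ∂_θ Γ^θ_{r r} - ∂_r Γ^θ_{r θ} + Γ^θ_{θ m} Γ^m_{r r} - Γ^θ_{r m} Γ^m_{r θ}
  = (0) - ((r^4 + 4*r^2 - 1)/(r^3 - r)^2) + (2*(r^2 + 1)/(r^2 - 1)^2) - ((r^2 + 1)^2/(r^3 - r)^2) = -4/(r^2 - 1)^2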